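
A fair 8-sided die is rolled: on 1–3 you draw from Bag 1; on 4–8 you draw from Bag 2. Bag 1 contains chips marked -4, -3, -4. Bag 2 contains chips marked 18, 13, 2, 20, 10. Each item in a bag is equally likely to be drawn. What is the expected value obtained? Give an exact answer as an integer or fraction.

E[X | Bag 1] = (-4 − 3 − 4)/3 = -11/3
E[X | Bag 2] = (18 + 13 + 2 + 20 + 10)/5 = 63/5
E[X] = (3/8)·(-11/3) + (5/8)·63/5 = 13/2

13/2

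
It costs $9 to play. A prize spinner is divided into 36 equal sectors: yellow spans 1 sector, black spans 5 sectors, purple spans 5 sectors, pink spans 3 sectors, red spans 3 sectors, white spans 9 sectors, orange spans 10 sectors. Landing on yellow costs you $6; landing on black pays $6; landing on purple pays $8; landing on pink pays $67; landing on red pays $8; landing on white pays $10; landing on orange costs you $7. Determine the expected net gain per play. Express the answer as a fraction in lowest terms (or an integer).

E[payout] = (1/36)·(-6) + (5/36)·6 + (5/36)·8 + (3/36)·67 + (3/36)·8 + (9/36)·10 + (10/36)·(-7) = 103/12
Expected profit = 103/12 − 9 = -5/12

-5/12 dollars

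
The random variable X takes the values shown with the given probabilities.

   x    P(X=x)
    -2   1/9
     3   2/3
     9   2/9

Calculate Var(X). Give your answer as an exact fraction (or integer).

E[X] = (1/9)·(-2) + (2/3)·3 + (2/9)·9 = 34/9
E[X²] = (1/9)·4 + (2/3)·9 + (2/9)·81 = 220/9
Var(X) = 220/9 − (34/9)² = 824/81

824/81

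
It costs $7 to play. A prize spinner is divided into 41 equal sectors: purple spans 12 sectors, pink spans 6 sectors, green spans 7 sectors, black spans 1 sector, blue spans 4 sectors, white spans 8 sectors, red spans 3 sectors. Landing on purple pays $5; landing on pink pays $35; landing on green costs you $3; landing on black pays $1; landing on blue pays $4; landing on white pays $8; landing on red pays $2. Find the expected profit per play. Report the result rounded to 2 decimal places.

E[payout] = (12/41)·5 + (6/41)·35 + (7/41)·(-3) + (1/41)·1 + (4/41)·4 + (8/41)·8 + (3/41)·2 = 336/41
Expected profit = 336/41 − 7 = 49/41 ≈ $1.20

$1.20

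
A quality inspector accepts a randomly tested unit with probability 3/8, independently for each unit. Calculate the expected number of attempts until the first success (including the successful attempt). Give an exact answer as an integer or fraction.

For a geometric distribution, E[trials] = 1/p = 1/(3/8) = 8/3.

8/3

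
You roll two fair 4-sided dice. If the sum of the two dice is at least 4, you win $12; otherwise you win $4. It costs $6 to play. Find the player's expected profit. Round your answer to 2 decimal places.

$4.50

E[payout] = (3/16)·4 + (13/16)·12 = 21/2
Expected profit = 21/2 − 6 = 9/2 ≈ $4.50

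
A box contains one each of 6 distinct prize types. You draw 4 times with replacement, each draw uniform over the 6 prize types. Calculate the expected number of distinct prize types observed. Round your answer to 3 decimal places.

3.106

Let Xⱼ=1 if type j appears at least once. P(Xⱼ=1) = 1 − ((6−1)/6)^4 = 671/1296.
E[#distinct] = 6·671/1296 = 671/216.
≈ 3.106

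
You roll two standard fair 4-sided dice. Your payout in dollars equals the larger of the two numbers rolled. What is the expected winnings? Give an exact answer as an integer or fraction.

Distribution of the larger of the two numbers rolled: 1 w.p. 1/16, 2 w.p. 3/16, 3 w.p. 5/16, 4 w.p. 7/16
E[payout] = (1/16)·1 + (3/16)·2 + (5/16)·3 + (7/16)·4 = 25/8

25/8 dollars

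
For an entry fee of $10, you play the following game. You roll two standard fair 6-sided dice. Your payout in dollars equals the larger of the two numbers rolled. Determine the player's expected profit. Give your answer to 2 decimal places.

-$5.53

Distribution of the larger of the two numbers rolled: 1 w.p. 1/36, 2 w.p. 1/12, 3 w.p. 5/36, 4 w.p. 7/36, 5 w.p. 1/4, 6 w.p. 11/36
E[payout] = (1/36)·1 + (1/12)·2 + (5/36)·3 + (7/36)·4 + (1/4)·5 + (11/36)·6 = 161/36
Expected profit = 161/36 − 10 = -199/36 ≈ -$5.53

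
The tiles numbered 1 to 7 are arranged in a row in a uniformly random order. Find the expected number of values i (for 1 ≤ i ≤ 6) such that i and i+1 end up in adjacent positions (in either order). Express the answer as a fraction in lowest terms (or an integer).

For each i ∈ {1,…,6}, let Xᵢ = 1 if i and i+1 are adjacent. P(Xᵢ=1) = 2·(7−1)!/7! = 2/7.
By linearity, E[ΣXᵢ] = (6)·(2/7) = 12/7.

12/7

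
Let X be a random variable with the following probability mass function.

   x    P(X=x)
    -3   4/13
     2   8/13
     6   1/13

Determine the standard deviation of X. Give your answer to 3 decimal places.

2.722

E[X] = 10/13, E[X²] = 8
Var(X) = E[X²] − (E[X])² = 8 − 100/169 = 1252/169
SD(X) = √(1252/169) ≈ 2.722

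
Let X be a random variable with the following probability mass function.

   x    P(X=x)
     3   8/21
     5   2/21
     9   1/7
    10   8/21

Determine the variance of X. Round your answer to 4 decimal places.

E[X] = (8/21)·3 + (2/21)·5 + (1/7)·9 + (8/21)·10 = 47/7
E[X²] = (8/21)·9 + (2/21)·25 + (1/7)·81 + (8/21)·100 = 1165/21
Var(X) = 1165/21 − (47/7)² = 1528/147 ≈ 10.3946

10.3946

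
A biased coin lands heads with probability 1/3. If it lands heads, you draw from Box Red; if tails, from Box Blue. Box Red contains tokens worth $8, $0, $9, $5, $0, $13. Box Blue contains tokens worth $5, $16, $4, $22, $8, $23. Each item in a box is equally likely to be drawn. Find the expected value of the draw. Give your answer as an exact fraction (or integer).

191/18 dollars

E[X | Box Red] = (8 + 0 + 9 + 5 + 0 + 13)/6 = 35/6
E[X | Box Blue] = (5 + 16 + 4 + 22 + 8 + 23)/6 = 13
E[X] = (1/3)·35/6 + (2/3)·13 = 191/18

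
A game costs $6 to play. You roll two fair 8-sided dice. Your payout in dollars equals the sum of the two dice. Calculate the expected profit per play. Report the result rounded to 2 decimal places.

Distribution of the sum of the two dice: 2 w.p. 1/64, 3 w.p. 1/32, 4 w.p. 3/64, 5 w.p. 1/16, 6 w.p. 5/64, 7 w.p. 3/32, …
E[payout] = (1/64)·2 + (1/32)·3 + (3/64)·4 + (1/16)·5 + (5/64)·6 + (3/32)·7 + (7/64)·8 + (1/8)·9 + (7/64)·10 + (3/32)·11 + (5/64)·12 + (1/16)·13 + (3/64)·14 + (1/32)·15 + (1/64)·16 = 9
Expected profit = 9 − 6 = 3 ≈ $3.00

$3.00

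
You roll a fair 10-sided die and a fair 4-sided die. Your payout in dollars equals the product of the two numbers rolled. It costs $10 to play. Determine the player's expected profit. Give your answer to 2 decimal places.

$3.75

Distribution of the product of the two numbers rolled: 1 w.p. 1/40, 2 w.p. 1/20, 3 w.p. 1/20, 4 w.p. 3/40, 5 w.p. 1/40, 6 w.p. 3/40, …
E[payout] = (1/40)·1 + (1/20)·2 + (1/20)·3 + (3/40)·4 + (1/40)·5 + (3/40)·6 + (1/40)·7 + (3/40)·8 + (1/20)·9 + (1/20)·10 + (3/40)·12 + (1/40)·14 + (1/40)·15 + (1/20)·16 + (1/20)·18 + (1/20)·20 + (1/40)·21 + (1/20)·24 + (1/40)·27 + (1/40)·28 + (1/40)·30 + (1/40)·32 + (1/40)·36 + (1/40)·40 = 55/4
Expected profit = 55/4 − 10 = 15/4 ≈ $3.75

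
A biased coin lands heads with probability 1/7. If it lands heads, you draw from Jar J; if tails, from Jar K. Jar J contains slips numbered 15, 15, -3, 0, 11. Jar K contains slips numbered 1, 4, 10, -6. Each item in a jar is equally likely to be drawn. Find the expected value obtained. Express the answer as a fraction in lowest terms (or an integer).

211/70

E[X | Jar J] = (15 + 15 − 3 + 0 + 11)/5 = 38/5
E[X | Jar K] = (1 + 4 + 10 − 6)/4 = 9/4
E[X] = (1/7)·38/5 + (6/7)·9/4 = 211/70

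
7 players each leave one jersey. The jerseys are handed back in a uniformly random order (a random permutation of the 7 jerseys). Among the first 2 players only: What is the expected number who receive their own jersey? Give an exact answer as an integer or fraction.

Let Xᵢ = 1 if person i gets their own jersey. For each i, P(Xᵢ=1) = 1/7.
By linearity of expectation, E[X₁+…+X_2] = 2·(1/7) = 2/7.

2/7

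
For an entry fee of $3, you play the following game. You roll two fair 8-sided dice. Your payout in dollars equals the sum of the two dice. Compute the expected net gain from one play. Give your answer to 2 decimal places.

$6.00

Distribution of the sum of the two dice: 2 w.p. 1/64, 3 w.p. 1/32, 4 w.p. 3/64, 5 w.p. 1/16, 6 w.p. 5/64, 7 w.p. 3/32, …
E[payout] = (1/64)·2 + (1/32)·3 + (3/64)·4 + (1/16)·5 + (5/64)·6 + (3/32)·7 + (7/64)·8 + (1/8)·9 + (7/64)·10 + (3/32)·11 + (5/64)·12 + (1/16)·13 + (3/64)·14 + (1/32)·15 + (1/64)·16 = 9
Expected profit = 9 − 3 = 6 ≈ $6.00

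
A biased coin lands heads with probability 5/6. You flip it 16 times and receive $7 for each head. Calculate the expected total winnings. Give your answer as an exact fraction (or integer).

280/3 dollars

E[#heads] = 16·5/6 = 40/3 (linearity over flips).
E[winnings] = 7·40/3 = 280/3.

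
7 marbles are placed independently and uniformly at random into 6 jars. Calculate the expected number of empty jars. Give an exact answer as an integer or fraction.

78125/46656

Let Xⱼ=1 if jar j is empty. P(Xⱼ=1) = ((6-1)/6)^7 = 78125/279936.
By linearity, E[#empty] = 6·78125/279936 = 78125/46656.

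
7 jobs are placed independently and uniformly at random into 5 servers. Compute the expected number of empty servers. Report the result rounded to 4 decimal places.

Let Xⱼ=1 if server j is empty. P(Xⱼ=1) = ((5-1)/5)^7 = 16384/78125.
By linearity, E[#empty] = 5·16384/78125 = 16384/15625.
≈ 1.0486

1.0486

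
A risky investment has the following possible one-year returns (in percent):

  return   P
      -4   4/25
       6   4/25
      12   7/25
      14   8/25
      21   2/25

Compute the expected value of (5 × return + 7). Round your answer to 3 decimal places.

E[5x+7] = (4/25)·(-13) + (4/25)·37 + (7/25)·67 + (8/25)·77 + (2/25)·112
     = 281/5 ≈ 56.200

56.200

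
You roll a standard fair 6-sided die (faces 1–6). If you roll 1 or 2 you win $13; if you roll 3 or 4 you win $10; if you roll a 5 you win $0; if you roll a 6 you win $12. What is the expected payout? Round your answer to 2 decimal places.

E[payout] = (1/6)·0 + (1/3)·10 + (1/6)·12 + (1/3)·13 = 29/3
≈ $9.67

$9.67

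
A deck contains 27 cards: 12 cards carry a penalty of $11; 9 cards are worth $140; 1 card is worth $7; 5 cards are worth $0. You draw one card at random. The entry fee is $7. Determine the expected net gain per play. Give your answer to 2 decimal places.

$35.04

E[payout] = (12/27)·(-11) + (9/27)·140 + (1/27)·7 + (5/27)·0 = 1135/27
Expected profit = 1135/27 − 7 = 946/27 ≈ $35.04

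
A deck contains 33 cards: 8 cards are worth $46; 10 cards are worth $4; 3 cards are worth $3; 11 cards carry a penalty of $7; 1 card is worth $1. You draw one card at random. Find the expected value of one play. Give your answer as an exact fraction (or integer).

E[payout] = (8/33)·46 + (10/33)·4 + (3/33)·3 + (11/33)·(-7) + (1/33)·1 = 31/3

31/3 dollars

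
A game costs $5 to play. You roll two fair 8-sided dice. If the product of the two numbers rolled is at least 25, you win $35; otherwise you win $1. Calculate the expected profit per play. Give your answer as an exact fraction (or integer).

53/8 dollars

E[payout] = (11/16)·1 + (5/16)·35 = 93/8
Expected profit = 93/8 − 5 = 53/8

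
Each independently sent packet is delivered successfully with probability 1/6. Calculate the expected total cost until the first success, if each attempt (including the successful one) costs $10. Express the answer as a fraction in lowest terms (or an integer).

E[#attempts] = 1/p = 6; E[cost] = 10·6 = 60.

$60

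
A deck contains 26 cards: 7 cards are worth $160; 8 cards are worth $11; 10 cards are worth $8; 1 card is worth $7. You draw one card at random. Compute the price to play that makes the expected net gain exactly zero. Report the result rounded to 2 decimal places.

E[payout] = (7/26)·160 + (8/26)·11 + (10/26)·8 + (1/26)·7 = 1295/26
Fair fee = E[payout] = 1295/26 ≈ $49.81

$49.81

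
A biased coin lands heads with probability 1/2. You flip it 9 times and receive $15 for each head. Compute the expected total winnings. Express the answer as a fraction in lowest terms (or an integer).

E[#heads] = 9·1/2 = 9/2 (linearity over flips).
E[winnings] = 15·9/2 = 135/2.

135/2 dollars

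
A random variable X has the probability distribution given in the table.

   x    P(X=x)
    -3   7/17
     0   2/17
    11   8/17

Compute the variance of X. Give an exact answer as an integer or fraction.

E[X] = (7/17)·(-3) + (2/17)·0 + (8/17)·11 = 67/17
E[X²] = (7/17)·9 + (2/17)·0 + (8/17)·121 = 1031/17
Var(X) = 1031/17 − (67/17)² = 13038/289

13038/289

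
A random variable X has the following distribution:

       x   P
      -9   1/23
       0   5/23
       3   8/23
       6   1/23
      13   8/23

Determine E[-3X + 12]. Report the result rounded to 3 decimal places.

E[-3x+12] = (1/23)·39 + (5/23)·12 + (8/23)·3 + (1/23)·(-6) + (8/23)·(-27)
     = -99/23 ≈ -4.304

-4.304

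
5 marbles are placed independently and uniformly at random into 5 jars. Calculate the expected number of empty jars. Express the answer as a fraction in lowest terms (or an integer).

1024/625

Let Xⱼ=1 if jar j is empty. P(Xⱼ=1) = ((5-1)/5)^5 = 1024/3125.
By linearity, E[#empty] = 5·1024/3125 = 1024/625.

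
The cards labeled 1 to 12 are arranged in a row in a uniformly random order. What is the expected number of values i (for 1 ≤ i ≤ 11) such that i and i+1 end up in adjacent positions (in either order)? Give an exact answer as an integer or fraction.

For each i ∈ {1,…,11}, let Xᵢ = 1 if i and i+1 are adjacent. P(Xᵢ=1) = 2·(12−1)!/12! = 2/12.
By linearity, E[ΣXᵢ] = (11)·(2/12) = 11/6.

11/6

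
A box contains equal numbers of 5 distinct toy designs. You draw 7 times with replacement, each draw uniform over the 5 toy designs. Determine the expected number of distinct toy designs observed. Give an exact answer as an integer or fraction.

61741/15625

Let Xⱼ=1 if type j appears at least once. P(Xⱼ=1) = 1 − ((5−1)/5)^7 = 61741/78125.
E[#distinct] = 5·61741/78125 = 61741/15625.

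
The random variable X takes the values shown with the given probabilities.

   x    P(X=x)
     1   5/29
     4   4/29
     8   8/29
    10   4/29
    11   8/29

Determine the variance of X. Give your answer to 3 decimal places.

13.260

E[X] = (5/29)·1 + (4/29)·4 + (8/29)·8 + (4/29)·10 + (8/29)·11 = 213/29
E[X²] = (5/29)·1 + (4/29)·16 + (8/29)·64 + (4/29)·100 + (8/29)·121 = 1949/29
Var(X) = 1949/29 − (213/29)² = 11152/841 ≈ 13.260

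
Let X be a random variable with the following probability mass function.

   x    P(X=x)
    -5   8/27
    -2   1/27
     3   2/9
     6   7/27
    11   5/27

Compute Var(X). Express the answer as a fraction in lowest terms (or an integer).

E[X] = (8/27)·(-5) + (1/27)·(-2) + (2/9)·3 + (7/27)·6 + (5/27)·11 = 73/27
E[X²] = (8/27)·25 + (1/27)·4 + (2/9)·9 + (7/27)·36 + (5/27)·121 = 1115/27
Var(X) = 1115/27 − (73/27)² = 24776/729

24776/729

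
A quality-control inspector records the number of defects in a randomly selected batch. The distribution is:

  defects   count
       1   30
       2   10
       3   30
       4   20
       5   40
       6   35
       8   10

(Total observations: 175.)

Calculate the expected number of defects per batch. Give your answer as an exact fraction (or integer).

Total = 175, so P(defects=1) = 30/175, etc.
E[X] = (6/35)·1 + (2/35)·2 + (6/35)·3 + (4/35)·4 + (8/35)·5 + (1/5)·6 + (2/35)·8
     = 142/35

142/35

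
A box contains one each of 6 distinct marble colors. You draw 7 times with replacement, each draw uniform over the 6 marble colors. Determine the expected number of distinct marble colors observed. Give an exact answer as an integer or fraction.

Let Xⱼ=1 if type j appears at least once. P(Xⱼ=1) = 1 − ((6−1)/6)^7 = 201811/279936.
E[#distinct] = 6·201811/279936 = 201811/46656.

201811/46656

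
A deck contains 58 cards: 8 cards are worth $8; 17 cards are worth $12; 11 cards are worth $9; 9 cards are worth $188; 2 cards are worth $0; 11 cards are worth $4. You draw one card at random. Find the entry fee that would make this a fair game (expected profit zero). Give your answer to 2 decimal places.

E[payout] = (8/58)·8 + (17/58)·12 + (11/58)·9 + (9/58)·188 + (2/58)·0 + (11/58)·4 = 2103/58
Fair fee = E[payout] = 2103/58 ≈ $36.26

$36.26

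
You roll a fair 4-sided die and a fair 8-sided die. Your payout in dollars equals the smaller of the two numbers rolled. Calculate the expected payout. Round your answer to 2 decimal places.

$2.19

Distribution of the smaller of the two numbers rolled: 1 w.p. 11/32, 2 w.p. 9/32, 3 w.p. 7/32, 4 w.p. 5/32
E[payout] = (11/32)·1 + (9/32)·2 + (7/32)·3 + (5/32)·4 = 35/16
≈ $2.19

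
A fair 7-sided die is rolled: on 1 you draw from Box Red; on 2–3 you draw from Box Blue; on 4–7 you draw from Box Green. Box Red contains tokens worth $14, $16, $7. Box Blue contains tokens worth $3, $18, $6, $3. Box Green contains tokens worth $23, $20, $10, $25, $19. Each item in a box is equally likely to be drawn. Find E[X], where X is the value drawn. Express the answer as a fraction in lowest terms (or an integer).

E[X | Box Red] = (14 + 16 + 7)/3 = 37/3
E[X | Box Blue] = (3 + 18 + 6 + 3)/4 = 15/2
E[X | Box Green] = (23 + 20 + 10 + 25 + 19)/5 = 97/5
E[X] = (1/7)·37/3 + (2/7)·15/2 + (4/7)·97/5 = 1574/105

1574/105 dollars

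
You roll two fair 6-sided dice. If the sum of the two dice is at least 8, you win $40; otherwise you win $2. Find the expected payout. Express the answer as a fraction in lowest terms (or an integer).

107/6 dollars

E[payout] = (7/12)·2 + (5/12)·40 = 107/6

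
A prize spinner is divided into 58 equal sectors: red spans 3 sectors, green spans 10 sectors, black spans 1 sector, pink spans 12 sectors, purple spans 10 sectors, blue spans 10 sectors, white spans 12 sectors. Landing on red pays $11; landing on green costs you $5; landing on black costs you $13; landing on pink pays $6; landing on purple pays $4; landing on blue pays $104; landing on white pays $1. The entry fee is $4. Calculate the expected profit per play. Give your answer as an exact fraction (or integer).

451/29 dollars

E[payout] = (3/58)·11 + (10/58)·(-5) + (1/58)·(-13) + (12/58)·6 + (10/58)·4 + (10/58)·104 + (12/58)·1 = 567/29
Expected profit = 567/29 − 4 = 451/29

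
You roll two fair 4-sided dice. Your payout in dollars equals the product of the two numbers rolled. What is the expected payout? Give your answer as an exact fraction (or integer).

Distribution of the product of the two numbers rolled: 1 w.p. 1/16, 2 w.p. 1/8, 3 w.p. 1/8, 4 w.p. 3/16, 6 w.p. 1/8, 8 w.p. 1/8, …
E[payout] = (1/16)·1 + (1/8)·2 + (1/8)·3 + (3/16)·4 + (1/8)·6 + (1/8)·8 + (1/16)·9 + (1/8)·12 + (1/16)·16 = 25/4

25/4 dollars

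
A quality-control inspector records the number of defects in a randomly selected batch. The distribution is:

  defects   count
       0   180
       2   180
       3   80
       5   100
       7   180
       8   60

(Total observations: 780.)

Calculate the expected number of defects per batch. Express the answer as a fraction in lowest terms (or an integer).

Total = 780, so P(defects=0) = 180/780, etc.
E[X] = (3/13)·0 + (3/13)·2 + (4/39)·3 + (5/39)·5 + (3/13)·7 + (1/13)·8
     = 142/39

142/39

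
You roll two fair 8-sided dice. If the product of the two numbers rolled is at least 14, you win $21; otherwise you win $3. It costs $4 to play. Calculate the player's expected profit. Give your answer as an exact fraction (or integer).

E[payout] = (27/64)·3 + (37/64)·21 = 429/32
Expected profit = 429/32 − 4 = 301/32

301/32 dollars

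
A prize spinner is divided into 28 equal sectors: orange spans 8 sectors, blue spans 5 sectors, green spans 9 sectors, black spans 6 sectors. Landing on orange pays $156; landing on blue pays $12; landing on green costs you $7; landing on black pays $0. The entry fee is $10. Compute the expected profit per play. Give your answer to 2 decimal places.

$34.46

E[payout] = (8/28)·156 + (5/28)·12 + (9/28)·(-7) + (6/28)·0 = 1245/28
Expected profit = 1245/28 − 10 = 965/28 ≈ $34.46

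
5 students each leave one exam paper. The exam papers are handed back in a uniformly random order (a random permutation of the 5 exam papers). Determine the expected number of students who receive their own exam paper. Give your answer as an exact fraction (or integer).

1

Let Xᵢ = 1 if person i gets their own exam paper. For each i, P(Xᵢ=1) = 1/5.
By linearity of expectation, E[X₁+…+X_5] = 5·(1/5) = 1.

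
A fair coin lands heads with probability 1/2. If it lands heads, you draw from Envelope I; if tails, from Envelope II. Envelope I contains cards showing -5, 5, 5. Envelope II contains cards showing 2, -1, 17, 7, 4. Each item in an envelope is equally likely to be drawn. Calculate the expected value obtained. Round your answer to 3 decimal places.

3.733

E[X | Envelope I] = (-5 + 5 + 5)/3 = 5/3
E[X | Envelope II] = (2 − 1 + 17 + 7 + 4)/5 = 29/5
E[X] = (1/2)·5/3 + (1/2)·29/5 = 56/15 ≈ 3.733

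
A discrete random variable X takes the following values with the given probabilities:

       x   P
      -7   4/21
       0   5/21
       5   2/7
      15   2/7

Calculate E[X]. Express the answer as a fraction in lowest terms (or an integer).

E[X] = (4/21)·(-7) + (5/21)·0 + (2/7)·5 + (2/7)·15
     = 92/21

92/21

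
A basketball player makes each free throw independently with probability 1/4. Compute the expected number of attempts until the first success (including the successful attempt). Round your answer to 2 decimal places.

4.00

For a geometric distribution, E[trials] = 1/p = 1/(1/4) = 4.
≈ 4.00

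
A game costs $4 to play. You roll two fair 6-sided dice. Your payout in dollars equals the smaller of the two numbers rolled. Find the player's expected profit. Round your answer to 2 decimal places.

Distribution of the smaller of the two numbers rolled: 1 w.p. 11/36, 2 w.p. 1/4, 3 w.p. 7/36, 4 w.p. 5/36, 5 w.p. 1/12, 6 w.p. 1/36
E[payout] = (11/36)·1 + (1/4)·2 + (7/36)·3 + (5/36)·4 + (1/12)·5 + (1/36)·6 = 91/36
Expected profit = 91/36 − 4 = -53/36 ≈ -$1.47

-$1.47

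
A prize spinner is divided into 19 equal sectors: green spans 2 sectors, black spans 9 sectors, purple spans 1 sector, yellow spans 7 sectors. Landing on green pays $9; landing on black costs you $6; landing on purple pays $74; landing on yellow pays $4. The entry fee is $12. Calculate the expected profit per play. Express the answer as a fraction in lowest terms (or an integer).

-162/19 dollars

E[payout] = (2/19)·9 + (9/19)·(-6) + (1/19)·74 + (7/19)·4 = 66/19
Expected profit = 66/19 − 12 = -162/19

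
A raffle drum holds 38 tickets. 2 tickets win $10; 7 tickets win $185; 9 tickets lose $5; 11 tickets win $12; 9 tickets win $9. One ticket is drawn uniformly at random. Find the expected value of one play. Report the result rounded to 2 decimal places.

E[payout] = (2/38)·10 + (7/38)·185 + (9/38)·(-5) + (11/38)·12 + (9/38)·9 = 1483/38
≈ $39.03

$39.03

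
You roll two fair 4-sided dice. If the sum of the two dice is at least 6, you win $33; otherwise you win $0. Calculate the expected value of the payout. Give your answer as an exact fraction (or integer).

E[payout] = (5/8)·0 + (3/8)·33 = 99/8

99/8 dollars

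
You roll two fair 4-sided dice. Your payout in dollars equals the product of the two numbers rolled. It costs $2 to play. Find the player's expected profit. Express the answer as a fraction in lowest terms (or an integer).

17/4 dollars

Distribution of the product of the two numbers rolled: 1 w.p. 1/16, 2 w.p. 1/8, 3 w.p. 1/8, 4 w.p. 3/16, 6 w.p. 1/8, 8 w.p. 1/8, …
E[payout] = (1/16)·1 + (1/8)·2 + (1/8)·3 + (3/16)·4 + (1/8)·6 + (1/8)·8 + (1/16)·9 + (1/8)·12 + (1/16)·16 = 25/4
Expected profit = 25/4 − 2 = 17/4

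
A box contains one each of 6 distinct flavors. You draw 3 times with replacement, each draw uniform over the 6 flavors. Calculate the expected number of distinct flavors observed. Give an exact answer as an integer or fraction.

91/36

Let Xⱼ=1 if type j appears at least once. P(Xⱼ=1) = 1 − ((6−1)/6)^3 = 91/216.
E[#distinct] = 6·91/216 = 91/36.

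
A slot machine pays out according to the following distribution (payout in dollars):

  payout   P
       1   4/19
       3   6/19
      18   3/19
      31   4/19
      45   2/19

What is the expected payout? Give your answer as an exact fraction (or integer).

290/19 dollars

E[X] = (4/19)·1 + (6/19)·3 + (3/19)·18 + (4/19)·31 + (2/19)·45
     = 290/19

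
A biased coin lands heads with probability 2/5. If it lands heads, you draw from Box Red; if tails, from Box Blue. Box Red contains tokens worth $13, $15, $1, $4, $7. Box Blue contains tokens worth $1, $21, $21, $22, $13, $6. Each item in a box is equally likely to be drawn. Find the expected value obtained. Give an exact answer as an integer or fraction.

E[X | Box Red] = (13 + 15 + 1 + 4 + 7)/5 = 8
E[X | Box Blue] = (1 + 21 + 21 + 22 + 13 + 6)/6 = 14
E[X] = (2/5)·8 + (3/5)·14 = 58/5

58/5 dollars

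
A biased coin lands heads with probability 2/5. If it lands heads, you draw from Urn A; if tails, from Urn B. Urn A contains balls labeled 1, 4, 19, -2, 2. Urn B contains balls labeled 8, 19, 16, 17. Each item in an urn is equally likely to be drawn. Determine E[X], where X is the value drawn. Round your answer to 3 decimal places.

10.920

E[X | Urn A] = (1 + 4 + 19 − 2 + 2)/5 = 24/5
E[X | Urn B] = (8 + 19 + 16 + 17)/4 = 15
E[X] = (2/5)·24/5 + (3/5)·15 = 273/25 ≈ 10.920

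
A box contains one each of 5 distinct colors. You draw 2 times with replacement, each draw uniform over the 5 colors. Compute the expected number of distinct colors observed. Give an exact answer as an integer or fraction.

Let Xⱼ=1 if type j appears at least once. P(Xⱼ=1) = 1 − ((5−1)/5)^2 = 9/25.
E[#distinct] = 5·9/25 = 9/5.

9/5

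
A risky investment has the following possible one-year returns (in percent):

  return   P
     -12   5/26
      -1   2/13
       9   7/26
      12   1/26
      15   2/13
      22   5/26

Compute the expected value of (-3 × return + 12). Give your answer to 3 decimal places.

-8.885

E[-3x+12] = (5/26)·48 + (2/13)·15 + (7/26)·(-15) + (1/26)·(-24) + (2/13)·(-33) + (5/26)·(-54)
     = -231/26 ≈ -8.885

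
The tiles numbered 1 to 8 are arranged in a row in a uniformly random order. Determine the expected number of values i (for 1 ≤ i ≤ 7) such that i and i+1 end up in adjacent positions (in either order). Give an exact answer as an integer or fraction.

7/4

For each i ∈ {1,…,7}, let Xᵢ = 1 if i and i+1 are adjacent. P(Xᵢ=1) = 2·(8−1)!/8! = 2/8.
By linearity, E[ΣXᵢ] = (7)·(2/8) = 7/4.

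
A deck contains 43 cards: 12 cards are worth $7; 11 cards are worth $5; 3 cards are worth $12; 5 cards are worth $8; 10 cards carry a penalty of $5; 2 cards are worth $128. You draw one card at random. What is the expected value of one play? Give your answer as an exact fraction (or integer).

421/43 dollars

E[payout] = (12/43)·7 + (11/43)·5 + (3/43)·12 + (5/43)·8 + (10/43)·(-5) + (2/43)·128 = 421/43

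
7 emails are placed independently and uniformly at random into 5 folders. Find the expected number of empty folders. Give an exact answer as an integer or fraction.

Let Xⱼ=1 if folder j is empty. P(Xⱼ=1) = ((5-1)/5)^7 = 16384/78125.
By linearity, E[#empty] = 5·16384/78125 = 16384/15625.

16384/15625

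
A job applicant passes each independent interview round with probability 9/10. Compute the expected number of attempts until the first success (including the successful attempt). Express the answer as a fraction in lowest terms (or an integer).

For a geometric distribution, E[trials] = 1/p = 1/(9/10) = 10/9.

10/9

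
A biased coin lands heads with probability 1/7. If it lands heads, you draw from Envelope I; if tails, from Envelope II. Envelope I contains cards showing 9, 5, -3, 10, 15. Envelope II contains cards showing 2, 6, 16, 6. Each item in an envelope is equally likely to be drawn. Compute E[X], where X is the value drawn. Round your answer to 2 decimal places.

7.46

E[X | Envelope I] = (9 + 5 − 3 + 10 + 15)/5 = 36/5
E[X | Envelope II] = (2 + 6 + 16 + 6)/4 = 15/2
E[X] = (1/7)·36/5 + (6/7)·15/2 = 261/35 ≈ 7.46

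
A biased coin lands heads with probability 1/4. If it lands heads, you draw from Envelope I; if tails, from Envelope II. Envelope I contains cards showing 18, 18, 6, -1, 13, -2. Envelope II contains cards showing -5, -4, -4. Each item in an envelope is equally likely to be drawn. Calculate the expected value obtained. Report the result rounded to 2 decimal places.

-1.08

E[X | Envelope I] = (18 + 18 + 6 − 1 + 13 − 2)/6 = 26/3
E[X | Envelope II] = (-5 − 4 − 4)/3 = -13/3
E[X] = (1/4)·26/3 + (3/4)·(-13/3) = -13/12 ≈ -1.08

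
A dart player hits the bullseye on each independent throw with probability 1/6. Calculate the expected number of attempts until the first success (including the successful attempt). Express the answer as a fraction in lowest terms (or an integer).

For a geometric distribution, E[trials] = 1/p = 1/(1/6) = 6.

6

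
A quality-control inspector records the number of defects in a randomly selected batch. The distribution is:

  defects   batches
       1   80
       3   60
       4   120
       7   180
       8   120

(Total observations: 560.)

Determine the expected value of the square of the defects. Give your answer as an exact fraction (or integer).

34

Total = 560, so P(defects=1) = 80/560, etc.
E[X²] = (1/7)·1 + (3/28)·9 + (3/14)·16 + (9/28)·49 + (3/14)·64
     = 34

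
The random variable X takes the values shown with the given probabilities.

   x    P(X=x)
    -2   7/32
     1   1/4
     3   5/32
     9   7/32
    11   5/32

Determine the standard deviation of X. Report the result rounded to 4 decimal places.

E[X] = 127/32, E[X²] = 1253/32
Var(X) = E[X²] − (E[X])² = 1253/32 − 16129/1024 = 23967/1024
SD(X) = √(23967/1024) ≈ 4.8379

4.8379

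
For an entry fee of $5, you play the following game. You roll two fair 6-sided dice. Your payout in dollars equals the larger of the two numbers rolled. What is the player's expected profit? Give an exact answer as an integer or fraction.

-19/36 dollars

Distribution of the larger of the two numbers rolled: 1 w.p. 1/36, 2 w.p. 1/12, 3 w.p. 5/36, 4 w.p. 7/36, 5 w.p. 1/4, 6 w.p. 11/36
E[payout] = (1/36)·1 + (1/12)·2 + (5/36)·3 + (7/36)·4 + (1/4)·5 + (11/36)·6 = 161/36
Expected profit = 161/36 − 5 = -19/36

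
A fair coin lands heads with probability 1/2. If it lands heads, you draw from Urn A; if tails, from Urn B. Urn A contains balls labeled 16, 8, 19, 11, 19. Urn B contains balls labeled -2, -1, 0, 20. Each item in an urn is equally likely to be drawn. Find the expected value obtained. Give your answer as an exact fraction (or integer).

377/40

E[X | Urn A] = (16 + 8 + 19 + 11 + 19)/5 = 73/5
E[X | Urn B] = (-2 − 1 + 0 + 20)/4 = 17/4
E[X] = (1/2)·73/5 + (1/2)·17/4 = 377/40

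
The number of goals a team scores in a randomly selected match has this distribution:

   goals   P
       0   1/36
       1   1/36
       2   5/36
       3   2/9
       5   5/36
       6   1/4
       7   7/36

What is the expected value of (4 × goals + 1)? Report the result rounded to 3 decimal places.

E[4x+1] = (1/36)·1 + (1/36)·5 + (5/36)·9 + (2/9)·13 + (5/36)·21 + (1/4)·25 + (7/36)·29
     = 172/9 ≈ 19.111

19.111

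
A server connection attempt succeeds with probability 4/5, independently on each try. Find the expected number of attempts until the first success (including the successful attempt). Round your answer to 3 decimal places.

1.250

For a geometric distribution, E[trials] = 1/p = 1/(4/5) = 5/4.
≈ 1.250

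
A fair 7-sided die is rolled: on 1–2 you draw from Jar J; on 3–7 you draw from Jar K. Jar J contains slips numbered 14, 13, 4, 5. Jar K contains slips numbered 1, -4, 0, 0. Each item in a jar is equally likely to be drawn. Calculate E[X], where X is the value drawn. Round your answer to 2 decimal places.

2.04

E[X | Jar J] = (14 + 13 + 4 + 5)/4 = 9
E[X | Jar K] = (1 − 4 + 0 + 0)/4 = -3/4
E[X] = (2/7)·9 + (5/7)·(-3/4) = 57/28 ≈ 2.04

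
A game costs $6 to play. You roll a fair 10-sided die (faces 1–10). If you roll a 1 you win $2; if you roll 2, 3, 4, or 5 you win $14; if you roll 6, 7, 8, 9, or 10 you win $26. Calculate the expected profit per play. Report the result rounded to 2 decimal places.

E[payout] = (1/10)·2 + (2/5)·14 + (1/2)·26 = 94/5
Expected profit = 94/5 − 6 = 64/5 ≈ $12.80

$12.80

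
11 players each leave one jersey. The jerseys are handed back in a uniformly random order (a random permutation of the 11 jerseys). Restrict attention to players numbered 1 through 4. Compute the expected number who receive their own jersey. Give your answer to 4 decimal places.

Let Xᵢ = 1 if person i gets their own jersey. For each i, P(Xᵢ=1) = 1/11.
By linearity of expectation, E[X₁+…+X_4] = 4·(1/11) = 4/11.
≈ 0.3636

0.3636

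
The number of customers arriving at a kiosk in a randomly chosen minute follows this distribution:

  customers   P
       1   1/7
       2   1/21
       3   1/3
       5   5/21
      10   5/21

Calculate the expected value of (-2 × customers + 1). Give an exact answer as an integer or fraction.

E[-2x+1] = (1/7)·(-1) + (1/21)·(-3) + (1/3)·(-5) + (5/21)·(-9) + (5/21)·(-19)
     = -181/21

-181/21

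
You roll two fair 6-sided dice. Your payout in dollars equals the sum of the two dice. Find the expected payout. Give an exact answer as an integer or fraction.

Distribution of the sum of the two dice: 2 w.p. 1/36, 3 w.p. 1/18, 4 w.p. 1/12, 5 w.p. 1/9, 6 w.p. 5/36, 7 w.p. 1/6, …
E[payout] = (1/36)·2 + (1/18)·3 + (1/12)·4 + (1/9)·5 + (5/36)·6 + (1/6)·7 + (5/36)·8 + (1/9)·9 + (1/12)·10 + (1/18)·11 + (1/36)·12 = 7

$7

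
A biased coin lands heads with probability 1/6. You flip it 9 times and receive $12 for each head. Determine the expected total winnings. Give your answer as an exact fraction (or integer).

$18

E[#heads] = 9·1/6 = 3/2 (linearity over flips).
E[winnings] = 12·3/2 = 18.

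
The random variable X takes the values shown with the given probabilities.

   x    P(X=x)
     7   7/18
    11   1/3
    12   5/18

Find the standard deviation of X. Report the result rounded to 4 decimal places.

2.2062

E[X] = 175/18, E[X²] = 1789/18
Var(X) = E[X²] − (E[X])² = 1789/18 − 30625/324 = 1577/324
SD(X) = √(1577/324) ≈ 2.2062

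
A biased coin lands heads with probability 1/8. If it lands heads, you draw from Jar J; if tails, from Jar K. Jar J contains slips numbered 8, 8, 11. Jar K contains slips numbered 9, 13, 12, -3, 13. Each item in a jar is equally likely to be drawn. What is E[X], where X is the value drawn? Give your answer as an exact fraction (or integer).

E[X | Jar J] = (8 + 8 + 11)/3 = 9
E[X | Jar K] = (9 + 13 + 12 − 3 + 13)/5 = 44/5
E[X] = (1/8)·9 + (7/8)·44/5 = 353/40

353/40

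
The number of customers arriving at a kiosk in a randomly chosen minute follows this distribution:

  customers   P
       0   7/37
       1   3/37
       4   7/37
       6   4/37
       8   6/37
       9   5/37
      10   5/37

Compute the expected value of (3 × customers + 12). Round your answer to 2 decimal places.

28.05

E[3x+12] = (7/37)·12 + (3/37)·15 + (7/37)·24 + (4/37)·30 + (6/37)·36 + (5/37)·39 + (5/37)·42
     = 1038/37 ≈ 28.05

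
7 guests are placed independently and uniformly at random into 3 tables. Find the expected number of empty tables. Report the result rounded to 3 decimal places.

0.176

Let Xⱼ=1 if table j is empty. P(Xⱼ=1) = ((3-1)/3)^7 = 128/2187.
By linearity, E[#empty] = 3·128/2187 = 128/729.
≈ 0.176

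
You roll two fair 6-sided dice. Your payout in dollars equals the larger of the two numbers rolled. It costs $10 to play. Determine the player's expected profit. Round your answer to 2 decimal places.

Distribution of the larger of the two numbers rolled: 1 w.p. 1/36, 2 w.p. 1/12, 3 w.p. 5/36, 4 w.p. 7/36, 5 w.p. 1/4, 6 w.p. 11/36
E[payout] = (1/36)·1 + (1/12)·2 + (5/36)·3 + (7/36)·4 + (1/4)·5 + (11/36)·6 = 161/36
Expected profit = 161/36 − 10 = -199/36 ≈ -$5.53

-$5.53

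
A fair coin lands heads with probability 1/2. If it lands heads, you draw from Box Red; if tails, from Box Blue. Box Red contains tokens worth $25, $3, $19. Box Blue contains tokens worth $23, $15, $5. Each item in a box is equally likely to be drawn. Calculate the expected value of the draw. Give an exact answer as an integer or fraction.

E[X | Box Red] = (25 + 3 + 19)/3 = 47/3
E[X | Box Blue] = (23 + 15 + 5)/3 = 43/3
E[X] = (1/2)·47/3 + (1/2)·43/3 = 15

$15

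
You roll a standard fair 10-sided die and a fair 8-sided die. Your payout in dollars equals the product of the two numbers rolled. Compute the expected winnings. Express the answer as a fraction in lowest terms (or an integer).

Distribution of the product of the two numbers rolled: 1 w.p. 1/80, 2 w.p. 1/40, 3 w.p. 1/40, 4 w.p. 3/80, 5 w.p. 1/40, 6 w.p. 1/20, …
E[payout] = (1/80)·1 + (1/40)·2 + (1/40)·3 + (3/80)·4 + (1/40)·5 + (1/20)·6 + (1/40)·7 + (1/20)·8 + (1/40)·9 + (3/80)·10 + (1/20)·12 + (1/40)·14 + (1/40)·15 + (3/80)·16 + (3/80)·18 + (3/80)·20 + (1/40)·21 + (1/20)·24 + (1/80)·25 + (1/80)·27 + (1/40)·28 + (3/80)·30 + (1/40)·32 + (1/40)·35 + (1/40)·36 + (3/80)·40 + (1/40)·42 + (1/80)·45 + (1/40)·48 + (1/80)·49 + (1/80)·50 + (1/80)·54 + (1/40)·56 + (1/80)·60 + (1/80)·63 + (1/80)·64 + (1/80)·70 + (1/80)·72 + (1/80)·80 = 99/4

99/4 dollars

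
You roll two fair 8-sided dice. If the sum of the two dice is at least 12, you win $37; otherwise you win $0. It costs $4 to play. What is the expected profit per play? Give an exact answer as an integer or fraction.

E[payout] = (49/64)·0 + (15/64)·37 = 555/64
Expected profit = 555/64 − 4 = 299/64

299/64 dollars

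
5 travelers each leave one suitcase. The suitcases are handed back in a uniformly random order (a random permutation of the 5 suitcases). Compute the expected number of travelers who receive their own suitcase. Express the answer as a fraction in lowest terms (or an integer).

1

Let Xᵢ = 1 if person i gets their own suitcase. For each i, P(Xᵢ=1) = 1/5.
By linearity of expectation, E[X₁+…+X_5] = 5·(1/5) = 1.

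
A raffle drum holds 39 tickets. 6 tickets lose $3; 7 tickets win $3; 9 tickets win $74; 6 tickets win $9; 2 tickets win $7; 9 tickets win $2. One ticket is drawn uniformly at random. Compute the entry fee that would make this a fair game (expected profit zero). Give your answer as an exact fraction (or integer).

755/39 dollars

E[payout] = (6/39)·(-3) + (7/39)·3 + (9/39)·74 + (6/39)·9 + (2/39)·7 + (9/39)·2 = 755/39
Fair fee = E[payout] = 755/39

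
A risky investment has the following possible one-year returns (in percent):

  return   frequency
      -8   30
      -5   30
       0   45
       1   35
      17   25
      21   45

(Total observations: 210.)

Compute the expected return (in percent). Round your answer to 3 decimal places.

4.833

Total = 210, so P(return=-8) = 30/210, etc.
E[X] = (1/7)·(-8) + (1/7)·(-5) + (3/14)·0 + (1/6)·1 + (5/42)·17 + (3/14)·21
     = 29/6 ≈ 4.833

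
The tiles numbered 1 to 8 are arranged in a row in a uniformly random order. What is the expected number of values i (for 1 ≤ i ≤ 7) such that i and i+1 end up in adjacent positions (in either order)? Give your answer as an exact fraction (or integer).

For each i ∈ {1,…,7}, let Xᵢ = 1 if i and i+1 are adjacent. P(Xᵢ=1) = 2·(8−1)!/8! = 2/8.
By linearity, E[ΣXᵢ] = (7)·(2/8) = 7/4.

7/4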